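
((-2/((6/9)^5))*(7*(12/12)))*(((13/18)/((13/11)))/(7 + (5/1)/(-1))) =-2079/64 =-32.48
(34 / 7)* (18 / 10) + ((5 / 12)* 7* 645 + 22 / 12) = 794567 / 420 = 1891.83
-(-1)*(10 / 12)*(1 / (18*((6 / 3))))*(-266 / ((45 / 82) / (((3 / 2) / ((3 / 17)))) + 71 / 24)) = -927010 / 455103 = -2.04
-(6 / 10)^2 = -9 / 25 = -0.36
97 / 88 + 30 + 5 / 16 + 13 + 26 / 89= 44.71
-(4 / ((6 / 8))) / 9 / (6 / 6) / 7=-0.08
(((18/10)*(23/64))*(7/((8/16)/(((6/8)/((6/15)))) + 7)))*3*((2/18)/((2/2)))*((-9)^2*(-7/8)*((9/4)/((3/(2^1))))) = -2464749/111616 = -22.08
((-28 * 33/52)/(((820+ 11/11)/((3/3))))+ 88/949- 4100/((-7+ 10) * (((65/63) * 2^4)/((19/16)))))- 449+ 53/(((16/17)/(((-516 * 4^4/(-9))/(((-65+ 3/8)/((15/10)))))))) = -508671817135411/25779820352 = -19731.39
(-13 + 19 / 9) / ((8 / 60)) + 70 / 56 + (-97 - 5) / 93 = -30323 / 372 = -81.51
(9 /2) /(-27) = -1 /6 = -0.17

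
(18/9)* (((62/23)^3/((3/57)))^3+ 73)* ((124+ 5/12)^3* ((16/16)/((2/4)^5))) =309005384020691938110137414819/48631121859501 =6354066536104841.10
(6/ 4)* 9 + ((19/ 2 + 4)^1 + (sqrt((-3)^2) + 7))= 37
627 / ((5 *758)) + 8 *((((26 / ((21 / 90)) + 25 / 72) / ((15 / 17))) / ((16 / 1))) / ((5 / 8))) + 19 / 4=152228513 / 1432620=106.26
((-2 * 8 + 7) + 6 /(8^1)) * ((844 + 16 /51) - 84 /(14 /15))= -211585 /34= -6223.09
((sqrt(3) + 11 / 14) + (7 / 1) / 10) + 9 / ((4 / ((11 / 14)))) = sqrt(3) + 911 / 280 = 4.99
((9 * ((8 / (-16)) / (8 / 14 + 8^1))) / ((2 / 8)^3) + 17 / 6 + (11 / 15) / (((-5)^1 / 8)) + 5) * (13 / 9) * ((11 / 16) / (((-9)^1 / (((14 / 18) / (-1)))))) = -449449 / 194400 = -2.31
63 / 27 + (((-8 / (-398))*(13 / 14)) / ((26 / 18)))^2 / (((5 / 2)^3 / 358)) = 1700676683 / 727668375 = 2.34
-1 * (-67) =67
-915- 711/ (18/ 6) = -1152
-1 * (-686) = 686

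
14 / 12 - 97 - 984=-6479 / 6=-1079.83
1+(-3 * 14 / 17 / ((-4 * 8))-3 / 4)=89 / 272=0.33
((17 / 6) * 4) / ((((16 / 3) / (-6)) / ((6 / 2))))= -153 / 4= -38.25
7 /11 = 0.64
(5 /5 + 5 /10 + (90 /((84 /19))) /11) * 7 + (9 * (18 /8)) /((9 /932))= 23325 /11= 2120.45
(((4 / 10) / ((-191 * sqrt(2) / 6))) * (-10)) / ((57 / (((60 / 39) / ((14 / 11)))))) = 440 * sqrt(2) / 330239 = 0.00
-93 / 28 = -3.32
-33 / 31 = -1.06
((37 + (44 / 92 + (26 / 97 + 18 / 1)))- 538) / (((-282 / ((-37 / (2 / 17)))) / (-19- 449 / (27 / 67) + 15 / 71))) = 122486030691521 / 201010869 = 609350.29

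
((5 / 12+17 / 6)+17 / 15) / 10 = 263 / 600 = 0.44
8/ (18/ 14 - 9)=-1.04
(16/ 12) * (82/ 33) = 328/ 99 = 3.31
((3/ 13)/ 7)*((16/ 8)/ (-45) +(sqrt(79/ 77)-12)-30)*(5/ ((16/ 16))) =-1892/ 273 +15*sqrt(6083)/ 7007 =-6.76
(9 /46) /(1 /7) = 1.37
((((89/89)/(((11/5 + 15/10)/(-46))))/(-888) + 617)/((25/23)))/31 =116567519/6365850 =18.31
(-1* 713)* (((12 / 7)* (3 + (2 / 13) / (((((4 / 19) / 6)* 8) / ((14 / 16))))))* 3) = -18577215 / 1456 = -12759.08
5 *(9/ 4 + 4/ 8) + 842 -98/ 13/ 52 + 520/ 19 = 11340911/ 12844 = 882.97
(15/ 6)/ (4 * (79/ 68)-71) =-85/ 2256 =-0.04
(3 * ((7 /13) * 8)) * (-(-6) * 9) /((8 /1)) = 1134 /13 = 87.23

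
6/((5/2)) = 12/5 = 2.40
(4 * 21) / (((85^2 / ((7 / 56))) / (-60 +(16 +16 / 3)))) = -0.06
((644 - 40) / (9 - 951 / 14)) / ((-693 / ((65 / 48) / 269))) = 1963 / 26364690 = 0.00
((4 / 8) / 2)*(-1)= -0.25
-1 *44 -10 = -54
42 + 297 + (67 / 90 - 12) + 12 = 339.74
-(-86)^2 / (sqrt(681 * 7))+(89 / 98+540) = 53009 / 98 - 7396 * sqrt(4767) / 4767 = 433.79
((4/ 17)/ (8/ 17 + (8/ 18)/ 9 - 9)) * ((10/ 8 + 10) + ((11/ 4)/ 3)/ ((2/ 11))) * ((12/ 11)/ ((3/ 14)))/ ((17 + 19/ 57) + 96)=-13041/ 642235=-0.02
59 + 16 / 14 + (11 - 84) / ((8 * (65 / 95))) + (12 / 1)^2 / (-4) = 7867 / 728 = 10.81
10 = 10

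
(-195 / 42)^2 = 4225 / 196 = 21.56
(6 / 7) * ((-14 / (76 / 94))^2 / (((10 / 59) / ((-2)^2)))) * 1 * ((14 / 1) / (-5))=-153269256 / 9025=-16982.74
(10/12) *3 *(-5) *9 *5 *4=-2250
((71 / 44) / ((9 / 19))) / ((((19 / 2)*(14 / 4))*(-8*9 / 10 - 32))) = -355 / 135828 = -0.00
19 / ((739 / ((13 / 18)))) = 247 / 13302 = 0.02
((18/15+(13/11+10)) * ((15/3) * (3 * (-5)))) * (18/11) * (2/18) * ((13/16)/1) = -137.18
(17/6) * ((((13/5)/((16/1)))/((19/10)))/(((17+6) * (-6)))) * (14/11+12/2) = -1105/86526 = -0.01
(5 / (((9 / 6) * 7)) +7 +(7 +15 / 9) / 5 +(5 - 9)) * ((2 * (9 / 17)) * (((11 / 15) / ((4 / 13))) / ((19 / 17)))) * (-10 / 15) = -78221 / 9975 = -7.84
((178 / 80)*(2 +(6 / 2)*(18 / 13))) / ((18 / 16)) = 1424 / 117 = 12.17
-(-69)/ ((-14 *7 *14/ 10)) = -345/ 686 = -0.50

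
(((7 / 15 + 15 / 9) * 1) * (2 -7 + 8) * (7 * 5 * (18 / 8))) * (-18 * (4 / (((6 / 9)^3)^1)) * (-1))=122472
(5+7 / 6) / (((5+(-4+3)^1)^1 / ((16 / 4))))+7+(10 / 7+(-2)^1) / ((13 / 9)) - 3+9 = 10249 / 546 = 18.77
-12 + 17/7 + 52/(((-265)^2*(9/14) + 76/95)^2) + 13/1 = 239681856649864/69907207669327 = 3.43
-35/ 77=-5/ 11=-0.45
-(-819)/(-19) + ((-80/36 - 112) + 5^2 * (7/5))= -20918/171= -122.33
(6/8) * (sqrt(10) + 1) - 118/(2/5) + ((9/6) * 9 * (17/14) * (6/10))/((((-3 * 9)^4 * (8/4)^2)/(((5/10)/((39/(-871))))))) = -6486730619/22044960 + 3 * sqrt(10)/4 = -291.88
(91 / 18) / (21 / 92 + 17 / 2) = 4186 / 7227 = 0.58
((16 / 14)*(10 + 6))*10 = 1280 / 7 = 182.86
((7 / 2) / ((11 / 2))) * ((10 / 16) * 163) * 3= 194.49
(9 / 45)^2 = 1 / 25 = 0.04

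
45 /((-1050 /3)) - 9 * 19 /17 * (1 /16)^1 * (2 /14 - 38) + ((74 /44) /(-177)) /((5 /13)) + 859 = 467435527 /529584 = 882.65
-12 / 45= -4 / 15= -0.27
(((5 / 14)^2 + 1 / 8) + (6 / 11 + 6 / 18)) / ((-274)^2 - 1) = 2927 / 194234040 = 0.00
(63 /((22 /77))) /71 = 441 /142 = 3.11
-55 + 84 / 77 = -593 / 11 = -53.91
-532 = -532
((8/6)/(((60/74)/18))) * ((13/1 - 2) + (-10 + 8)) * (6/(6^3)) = 37/5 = 7.40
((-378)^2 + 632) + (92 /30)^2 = 32293216 /225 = 143525.40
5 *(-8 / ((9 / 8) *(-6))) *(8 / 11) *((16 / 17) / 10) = 2048 / 5049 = 0.41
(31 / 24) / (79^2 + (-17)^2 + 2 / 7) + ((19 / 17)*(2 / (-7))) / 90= -6560879 / 1958302080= -0.00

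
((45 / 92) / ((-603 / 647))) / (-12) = 3235 / 73968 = 0.04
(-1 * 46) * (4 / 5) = -184 / 5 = -36.80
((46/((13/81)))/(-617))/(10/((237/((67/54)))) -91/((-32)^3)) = -781276741632/92719463369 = -8.43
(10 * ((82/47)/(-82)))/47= -10/2209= -0.00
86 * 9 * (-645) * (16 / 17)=-7987680 / 17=-469863.53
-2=-2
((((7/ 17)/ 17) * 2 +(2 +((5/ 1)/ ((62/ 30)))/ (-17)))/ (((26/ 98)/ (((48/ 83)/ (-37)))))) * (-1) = 40165104/ 357670157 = 0.11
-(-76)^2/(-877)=6.59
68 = 68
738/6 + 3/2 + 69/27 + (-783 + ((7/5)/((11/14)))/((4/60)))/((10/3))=-49414/495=-99.83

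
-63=-63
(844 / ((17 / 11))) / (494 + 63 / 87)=269236 / 243899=1.10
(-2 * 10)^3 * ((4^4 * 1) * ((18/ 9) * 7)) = -28672000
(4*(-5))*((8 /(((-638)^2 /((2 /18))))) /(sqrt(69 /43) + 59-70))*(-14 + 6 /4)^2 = 0.00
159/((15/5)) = 53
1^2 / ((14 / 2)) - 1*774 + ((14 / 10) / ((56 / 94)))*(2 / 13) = -703881 / 910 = -773.50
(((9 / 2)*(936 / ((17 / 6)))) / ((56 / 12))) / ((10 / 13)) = 246402 / 595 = 414.12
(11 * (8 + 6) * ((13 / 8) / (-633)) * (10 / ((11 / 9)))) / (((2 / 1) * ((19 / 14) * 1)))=-9555 / 8018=-1.19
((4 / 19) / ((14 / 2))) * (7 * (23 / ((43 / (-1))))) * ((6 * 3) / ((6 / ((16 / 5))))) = -4416 / 4085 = -1.08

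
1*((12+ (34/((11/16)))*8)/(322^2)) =1121/285131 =0.00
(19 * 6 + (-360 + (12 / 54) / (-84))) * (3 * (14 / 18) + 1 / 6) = -464945 / 756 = -615.01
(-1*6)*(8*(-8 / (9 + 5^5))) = 192 / 1567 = 0.12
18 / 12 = 3 / 2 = 1.50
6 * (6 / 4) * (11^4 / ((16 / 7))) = 922383 / 16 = 57648.94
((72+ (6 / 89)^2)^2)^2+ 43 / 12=1269816587260210932455275 / 47239065668424972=26880645.70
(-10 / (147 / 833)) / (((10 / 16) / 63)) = -5712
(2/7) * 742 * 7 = 1484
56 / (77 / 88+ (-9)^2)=448 / 655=0.68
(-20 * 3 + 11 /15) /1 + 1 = -874 /15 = -58.27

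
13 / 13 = 1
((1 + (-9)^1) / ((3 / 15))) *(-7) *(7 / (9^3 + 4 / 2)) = 1960 / 731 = 2.68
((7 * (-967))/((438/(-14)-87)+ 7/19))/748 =900277/11730884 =0.08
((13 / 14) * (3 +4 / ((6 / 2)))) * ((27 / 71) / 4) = 1521 / 3976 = 0.38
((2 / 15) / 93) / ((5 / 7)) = 14 / 6975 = 0.00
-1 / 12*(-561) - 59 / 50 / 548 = 1280891 / 27400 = 46.75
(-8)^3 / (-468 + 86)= 256 / 191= 1.34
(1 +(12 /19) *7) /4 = 103 /76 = 1.36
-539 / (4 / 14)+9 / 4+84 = -7201 / 4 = -1800.25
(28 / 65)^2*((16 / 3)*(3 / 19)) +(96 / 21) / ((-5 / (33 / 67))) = -11070944 / 37648975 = -0.29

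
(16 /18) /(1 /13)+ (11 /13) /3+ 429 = 51578 /117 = 440.84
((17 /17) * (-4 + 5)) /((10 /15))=3 /2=1.50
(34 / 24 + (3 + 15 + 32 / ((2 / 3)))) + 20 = 1049 / 12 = 87.42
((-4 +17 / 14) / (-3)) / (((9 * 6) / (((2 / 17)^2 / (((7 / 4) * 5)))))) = 0.00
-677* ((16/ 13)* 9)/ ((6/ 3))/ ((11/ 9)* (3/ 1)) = -146232/ 143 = -1022.60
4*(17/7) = 68/7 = 9.71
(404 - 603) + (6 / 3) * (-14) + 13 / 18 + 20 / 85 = -69169 / 306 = -226.04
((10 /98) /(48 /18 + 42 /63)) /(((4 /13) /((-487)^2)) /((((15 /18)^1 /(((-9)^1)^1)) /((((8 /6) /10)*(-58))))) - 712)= -231239775 /5378328028304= -0.00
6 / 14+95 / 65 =172 / 91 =1.89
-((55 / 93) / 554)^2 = -3025 / 2654516484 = -0.00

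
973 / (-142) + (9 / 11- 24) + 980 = 1483847 / 1562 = 949.97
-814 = -814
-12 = -12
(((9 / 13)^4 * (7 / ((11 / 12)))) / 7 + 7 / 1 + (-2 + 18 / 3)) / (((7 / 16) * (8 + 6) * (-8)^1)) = -3534613 / 15394379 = -0.23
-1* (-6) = 6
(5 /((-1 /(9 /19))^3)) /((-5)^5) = 729 /4286875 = 0.00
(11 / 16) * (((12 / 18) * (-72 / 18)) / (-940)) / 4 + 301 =6790571 / 22560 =301.00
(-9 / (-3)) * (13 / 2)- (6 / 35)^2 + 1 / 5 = 48193 / 2450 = 19.67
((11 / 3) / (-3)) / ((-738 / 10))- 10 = -33155 / 3321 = -9.98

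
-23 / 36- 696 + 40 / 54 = -75157 / 108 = -695.90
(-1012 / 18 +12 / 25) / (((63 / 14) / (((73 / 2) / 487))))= -915566 / 986175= -0.93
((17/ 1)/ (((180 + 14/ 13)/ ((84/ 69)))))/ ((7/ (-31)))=-0.51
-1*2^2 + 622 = 618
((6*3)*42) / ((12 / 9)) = 567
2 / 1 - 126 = -124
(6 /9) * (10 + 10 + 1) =14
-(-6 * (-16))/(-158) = 48/79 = 0.61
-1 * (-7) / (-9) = -7 / 9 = -0.78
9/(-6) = -3/2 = -1.50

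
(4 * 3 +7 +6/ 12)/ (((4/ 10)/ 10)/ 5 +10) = 1625/ 834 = 1.95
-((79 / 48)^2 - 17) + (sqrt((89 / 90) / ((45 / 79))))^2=8308543 / 518400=16.03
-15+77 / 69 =-958 / 69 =-13.88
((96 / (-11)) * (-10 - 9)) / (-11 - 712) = -0.23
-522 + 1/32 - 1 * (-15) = -506.97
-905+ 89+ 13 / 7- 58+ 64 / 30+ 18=-89461 / 105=-852.01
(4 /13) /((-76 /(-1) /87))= 87 /247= 0.35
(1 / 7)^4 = 0.00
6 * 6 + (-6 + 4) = 34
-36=-36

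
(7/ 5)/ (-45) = -7/ 225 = -0.03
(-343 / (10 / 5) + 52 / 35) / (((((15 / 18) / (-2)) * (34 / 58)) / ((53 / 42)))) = 18291837 / 20825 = 878.36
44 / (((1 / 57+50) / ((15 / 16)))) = 9405 / 11404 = 0.82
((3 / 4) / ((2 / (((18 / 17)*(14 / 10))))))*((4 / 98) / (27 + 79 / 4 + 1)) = 54 / 113645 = 0.00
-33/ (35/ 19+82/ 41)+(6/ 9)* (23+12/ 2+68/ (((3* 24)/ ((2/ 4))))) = 11.06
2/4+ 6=6.50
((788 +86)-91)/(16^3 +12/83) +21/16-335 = -333.50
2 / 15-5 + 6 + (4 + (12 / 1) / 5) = 113 / 15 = 7.53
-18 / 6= -3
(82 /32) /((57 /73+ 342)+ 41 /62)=92783 /12435352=0.01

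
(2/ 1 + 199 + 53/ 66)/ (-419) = -13319/ 27654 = -0.48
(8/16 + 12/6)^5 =3125/32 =97.66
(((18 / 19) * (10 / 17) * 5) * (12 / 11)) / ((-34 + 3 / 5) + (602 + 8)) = 18000 / 3414433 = 0.01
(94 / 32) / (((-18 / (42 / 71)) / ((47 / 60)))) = -15463 / 204480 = -0.08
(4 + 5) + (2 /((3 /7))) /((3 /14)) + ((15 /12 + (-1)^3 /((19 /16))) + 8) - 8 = 21331 /684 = 31.19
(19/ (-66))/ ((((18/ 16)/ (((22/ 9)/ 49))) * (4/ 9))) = -38/ 1323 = -0.03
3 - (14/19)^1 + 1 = 62/19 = 3.26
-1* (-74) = 74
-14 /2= -7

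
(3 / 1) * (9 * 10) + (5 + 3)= 278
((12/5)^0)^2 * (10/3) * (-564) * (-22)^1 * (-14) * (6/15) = -231616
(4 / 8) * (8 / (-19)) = -4 / 19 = -0.21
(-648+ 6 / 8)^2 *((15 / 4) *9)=904894335 / 64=14138973.98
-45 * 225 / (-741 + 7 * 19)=10125 / 608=16.65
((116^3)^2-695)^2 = 5936027038444735593938641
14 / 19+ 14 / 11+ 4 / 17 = 7976 / 3553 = 2.24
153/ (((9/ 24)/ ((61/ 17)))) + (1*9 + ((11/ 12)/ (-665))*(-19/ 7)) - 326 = 3372191/ 2940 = 1147.00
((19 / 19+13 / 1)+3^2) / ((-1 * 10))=-23 / 10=-2.30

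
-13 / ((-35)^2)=-13 / 1225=-0.01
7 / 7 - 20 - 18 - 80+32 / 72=-1049 / 9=-116.56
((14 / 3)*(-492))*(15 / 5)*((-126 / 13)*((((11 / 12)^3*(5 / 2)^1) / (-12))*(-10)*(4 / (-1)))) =-66849475 / 156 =-428522.28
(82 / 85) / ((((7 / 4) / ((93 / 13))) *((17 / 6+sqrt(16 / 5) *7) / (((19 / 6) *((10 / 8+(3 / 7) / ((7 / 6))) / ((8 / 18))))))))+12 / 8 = 75765696 / 119407561+2480295492 *sqrt(5) / 1449948955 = 4.46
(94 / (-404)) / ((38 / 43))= -2021 / 7676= -0.26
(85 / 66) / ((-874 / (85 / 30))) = -1445 / 346104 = -0.00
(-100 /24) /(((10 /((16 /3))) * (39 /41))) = -820 /351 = -2.34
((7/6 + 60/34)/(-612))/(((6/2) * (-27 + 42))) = -299/2809080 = -0.00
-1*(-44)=44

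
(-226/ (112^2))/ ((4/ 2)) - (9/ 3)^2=-113009/ 12544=-9.01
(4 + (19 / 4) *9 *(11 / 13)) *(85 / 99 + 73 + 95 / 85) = 263600465 / 87516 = 3012.03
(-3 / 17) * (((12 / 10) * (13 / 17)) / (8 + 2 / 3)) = -27 / 1445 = -0.02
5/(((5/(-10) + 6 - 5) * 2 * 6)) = 5/6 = 0.83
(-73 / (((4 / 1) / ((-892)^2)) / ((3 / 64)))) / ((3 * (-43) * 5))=3630217 / 3440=1055.30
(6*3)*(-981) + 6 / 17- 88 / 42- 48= -17707.74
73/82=0.89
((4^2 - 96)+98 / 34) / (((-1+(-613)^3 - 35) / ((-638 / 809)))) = -836418 / 3167954493049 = -0.00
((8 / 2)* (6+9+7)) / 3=29.33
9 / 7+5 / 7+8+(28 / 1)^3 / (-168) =-120.67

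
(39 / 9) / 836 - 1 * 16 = -40115 / 2508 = -15.99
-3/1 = -3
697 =697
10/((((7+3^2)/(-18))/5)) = -225/4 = -56.25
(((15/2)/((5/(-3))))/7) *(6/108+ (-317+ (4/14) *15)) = 39395/196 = 200.99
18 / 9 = 2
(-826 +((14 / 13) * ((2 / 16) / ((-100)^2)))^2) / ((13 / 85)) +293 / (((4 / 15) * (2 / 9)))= -456.39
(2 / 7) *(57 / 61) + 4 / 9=2734 / 3843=0.71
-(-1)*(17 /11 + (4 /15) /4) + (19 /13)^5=507320273 /61263345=8.28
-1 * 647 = -647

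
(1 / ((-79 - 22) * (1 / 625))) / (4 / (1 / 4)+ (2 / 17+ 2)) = -10625 / 31108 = -0.34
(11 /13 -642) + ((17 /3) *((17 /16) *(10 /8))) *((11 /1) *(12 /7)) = -726885 /1456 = -499.23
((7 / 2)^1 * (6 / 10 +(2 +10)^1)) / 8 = 441 / 80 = 5.51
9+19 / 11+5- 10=63 / 11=5.73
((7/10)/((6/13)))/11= 91/660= 0.14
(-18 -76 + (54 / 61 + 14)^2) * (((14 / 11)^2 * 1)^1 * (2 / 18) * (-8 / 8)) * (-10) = 310130800 / 1350723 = 229.60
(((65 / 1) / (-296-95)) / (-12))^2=4225 / 22014864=0.00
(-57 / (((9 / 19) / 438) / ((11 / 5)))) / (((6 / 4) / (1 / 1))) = -1159532 / 15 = -77302.13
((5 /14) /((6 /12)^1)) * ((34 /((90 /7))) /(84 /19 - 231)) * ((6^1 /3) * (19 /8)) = -6137 /154980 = -0.04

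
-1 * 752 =-752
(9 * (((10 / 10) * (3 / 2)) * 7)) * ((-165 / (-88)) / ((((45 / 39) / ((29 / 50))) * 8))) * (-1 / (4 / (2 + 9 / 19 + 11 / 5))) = -7909083 / 608000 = -13.01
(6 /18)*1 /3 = 1 /9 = 0.11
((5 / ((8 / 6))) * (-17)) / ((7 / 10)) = -1275 / 14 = -91.07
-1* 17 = -17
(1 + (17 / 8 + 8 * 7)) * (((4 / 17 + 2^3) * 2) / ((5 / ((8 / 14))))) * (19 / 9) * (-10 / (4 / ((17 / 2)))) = -44935 / 9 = -4992.78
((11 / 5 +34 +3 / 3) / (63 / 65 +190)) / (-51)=-806 / 211021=-0.00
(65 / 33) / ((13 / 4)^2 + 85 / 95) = 19760 / 114939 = 0.17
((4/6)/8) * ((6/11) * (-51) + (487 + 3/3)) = 2531/66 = 38.35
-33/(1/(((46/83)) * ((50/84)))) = -6325/581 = -10.89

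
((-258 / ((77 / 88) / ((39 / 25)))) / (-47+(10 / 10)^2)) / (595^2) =40248 / 1424950625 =0.00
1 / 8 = 0.12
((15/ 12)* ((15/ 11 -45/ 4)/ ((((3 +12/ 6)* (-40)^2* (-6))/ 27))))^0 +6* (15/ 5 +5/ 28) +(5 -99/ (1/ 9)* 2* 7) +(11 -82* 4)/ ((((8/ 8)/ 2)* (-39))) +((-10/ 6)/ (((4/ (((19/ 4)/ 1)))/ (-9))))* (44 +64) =-11475743/ 1092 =-10508.92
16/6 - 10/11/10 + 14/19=2077/627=3.31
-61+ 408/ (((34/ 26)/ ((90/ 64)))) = 1511/ 4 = 377.75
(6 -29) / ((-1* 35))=23 / 35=0.66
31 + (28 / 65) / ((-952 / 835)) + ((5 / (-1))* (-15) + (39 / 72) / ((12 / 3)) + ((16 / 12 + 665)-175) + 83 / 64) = 8463597 / 14144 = 598.39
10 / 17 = 0.59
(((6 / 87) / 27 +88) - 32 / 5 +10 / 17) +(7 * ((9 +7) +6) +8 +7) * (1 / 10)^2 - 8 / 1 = 101004919 / 1331100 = 75.88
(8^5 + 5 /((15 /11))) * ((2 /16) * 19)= 1867985 /24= 77832.71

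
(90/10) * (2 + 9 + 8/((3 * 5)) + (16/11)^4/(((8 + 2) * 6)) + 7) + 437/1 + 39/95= 841327288/1390895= 604.88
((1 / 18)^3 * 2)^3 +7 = 173564379073 / 24794911296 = 7.00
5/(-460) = -1/92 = -0.01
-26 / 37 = -0.70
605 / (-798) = -605 / 798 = -0.76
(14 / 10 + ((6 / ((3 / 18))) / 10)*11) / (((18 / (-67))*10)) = -15.26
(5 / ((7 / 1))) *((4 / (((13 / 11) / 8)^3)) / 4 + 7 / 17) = 58002015 / 261443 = 221.85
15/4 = 3.75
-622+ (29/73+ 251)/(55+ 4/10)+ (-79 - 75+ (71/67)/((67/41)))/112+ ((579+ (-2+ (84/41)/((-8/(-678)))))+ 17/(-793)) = 43559338044674385/330542495292464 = 131.78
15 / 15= 1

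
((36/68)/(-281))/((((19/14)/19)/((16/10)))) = -1008/23885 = -0.04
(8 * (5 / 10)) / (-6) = -2 / 3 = -0.67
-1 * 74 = -74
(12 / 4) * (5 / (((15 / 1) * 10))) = 1 / 10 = 0.10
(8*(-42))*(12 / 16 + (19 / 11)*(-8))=48300 / 11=4390.91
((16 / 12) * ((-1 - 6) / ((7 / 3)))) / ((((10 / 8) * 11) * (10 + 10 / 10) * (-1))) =16 / 605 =0.03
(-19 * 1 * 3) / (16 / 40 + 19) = -285 / 97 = -2.94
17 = 17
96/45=32/15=2.13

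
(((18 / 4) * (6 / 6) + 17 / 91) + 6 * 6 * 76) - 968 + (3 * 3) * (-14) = 299697 / 182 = 1646.69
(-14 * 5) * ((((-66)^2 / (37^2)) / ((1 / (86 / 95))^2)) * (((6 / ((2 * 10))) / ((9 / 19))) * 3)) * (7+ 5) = -2706225984 / 650275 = -4161.66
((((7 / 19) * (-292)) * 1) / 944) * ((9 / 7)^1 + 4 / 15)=-11899 / 67260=-0.18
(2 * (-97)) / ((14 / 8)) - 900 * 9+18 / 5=-287254 / 35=-8207.26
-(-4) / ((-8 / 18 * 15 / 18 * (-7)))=54 / 35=1.54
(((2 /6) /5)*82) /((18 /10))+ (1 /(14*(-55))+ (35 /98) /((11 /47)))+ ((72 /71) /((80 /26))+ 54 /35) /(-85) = 4.54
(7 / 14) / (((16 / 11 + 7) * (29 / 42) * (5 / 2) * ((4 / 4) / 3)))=462 / 4495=0.10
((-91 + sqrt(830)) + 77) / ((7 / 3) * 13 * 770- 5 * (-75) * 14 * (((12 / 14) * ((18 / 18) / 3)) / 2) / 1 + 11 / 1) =-42 / 72353 + 3 * sqrt(830) / 72353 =0.00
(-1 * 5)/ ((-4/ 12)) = 15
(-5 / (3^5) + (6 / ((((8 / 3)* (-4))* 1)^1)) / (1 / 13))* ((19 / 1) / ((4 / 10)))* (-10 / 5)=2708545 / 3888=696.64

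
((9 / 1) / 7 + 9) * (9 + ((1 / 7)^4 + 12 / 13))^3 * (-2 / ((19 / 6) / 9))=-231076907469606290688 / 4044437961419401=-57134.49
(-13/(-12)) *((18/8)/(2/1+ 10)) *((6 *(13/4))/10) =507/1280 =0.40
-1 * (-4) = 4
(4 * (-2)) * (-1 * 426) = 3408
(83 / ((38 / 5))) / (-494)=-415 / 18772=-0.02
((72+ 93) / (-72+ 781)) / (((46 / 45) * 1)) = 7425 / 32614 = 0.23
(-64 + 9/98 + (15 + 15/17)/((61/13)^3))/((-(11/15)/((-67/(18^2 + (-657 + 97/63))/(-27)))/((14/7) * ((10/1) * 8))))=-323057403175400/3102210384889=-104.14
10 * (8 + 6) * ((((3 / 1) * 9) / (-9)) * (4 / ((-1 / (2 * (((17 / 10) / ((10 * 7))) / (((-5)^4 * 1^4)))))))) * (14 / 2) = 2856 / 3125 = 0.91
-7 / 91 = -1 / 13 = -0.08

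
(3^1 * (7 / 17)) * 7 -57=-822 / 17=-48.35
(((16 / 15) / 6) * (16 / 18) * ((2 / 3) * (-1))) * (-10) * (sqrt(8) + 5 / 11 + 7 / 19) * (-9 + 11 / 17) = -72704 * sqrt(2) / 4131- 6252544 / 863379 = -32.13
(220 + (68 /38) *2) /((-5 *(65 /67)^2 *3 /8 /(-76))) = 203405568 /21125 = 9628.67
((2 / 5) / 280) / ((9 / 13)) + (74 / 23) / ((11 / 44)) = 1865099 / 144900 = 12.87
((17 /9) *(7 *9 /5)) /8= 119 /40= 2.98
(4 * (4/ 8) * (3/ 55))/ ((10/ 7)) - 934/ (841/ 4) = -1009739/ 231275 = -4.37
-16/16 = -1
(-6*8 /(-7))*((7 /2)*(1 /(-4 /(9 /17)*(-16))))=27 /136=0.20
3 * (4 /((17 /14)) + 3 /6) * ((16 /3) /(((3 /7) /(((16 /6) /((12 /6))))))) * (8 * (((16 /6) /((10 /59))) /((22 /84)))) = 254593024 /2805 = 90764.00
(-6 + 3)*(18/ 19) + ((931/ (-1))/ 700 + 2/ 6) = -21881/ 5700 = -3.84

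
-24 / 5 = -4.80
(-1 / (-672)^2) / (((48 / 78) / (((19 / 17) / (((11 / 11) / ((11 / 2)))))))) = -2717 / 122830848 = -0.00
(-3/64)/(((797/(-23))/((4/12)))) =23/51008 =0.00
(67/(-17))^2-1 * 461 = -445.47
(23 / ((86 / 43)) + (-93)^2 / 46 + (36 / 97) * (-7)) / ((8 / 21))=9226077 / 17848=516.92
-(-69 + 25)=44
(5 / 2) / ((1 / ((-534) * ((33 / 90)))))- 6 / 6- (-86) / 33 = -32201 / 66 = -487.89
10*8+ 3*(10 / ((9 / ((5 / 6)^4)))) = 158645 / 1944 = 81.61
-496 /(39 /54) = -8928 /13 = -686.77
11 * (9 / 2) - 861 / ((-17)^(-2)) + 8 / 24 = -1492675 / 6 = -248779.17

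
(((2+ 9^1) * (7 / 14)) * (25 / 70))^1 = 55 / 28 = 1.96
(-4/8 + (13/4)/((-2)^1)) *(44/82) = -187/164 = -1.14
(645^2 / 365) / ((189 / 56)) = 73960 / 219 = 337.72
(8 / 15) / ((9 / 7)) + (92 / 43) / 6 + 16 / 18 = 9638 / 5805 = 1.66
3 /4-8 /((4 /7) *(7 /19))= -149 /4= -37.25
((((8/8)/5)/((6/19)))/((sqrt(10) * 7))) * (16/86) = 38 * sqrt(10)/22575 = 0.01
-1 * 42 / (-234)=7 / 39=0.18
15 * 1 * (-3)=-45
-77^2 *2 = -11858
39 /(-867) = -13 /289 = -0.04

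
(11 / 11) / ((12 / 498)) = 83 / 2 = 41.50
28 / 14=2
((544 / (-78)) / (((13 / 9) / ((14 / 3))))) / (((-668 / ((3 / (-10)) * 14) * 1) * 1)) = -19992 / 141115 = -0.14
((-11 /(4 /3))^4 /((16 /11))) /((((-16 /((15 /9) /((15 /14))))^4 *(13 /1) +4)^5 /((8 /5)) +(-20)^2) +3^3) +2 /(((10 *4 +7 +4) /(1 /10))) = 13324973346274542505380086716500909899339727317 /3397868203300008338804237553362015863379011522560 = 0.00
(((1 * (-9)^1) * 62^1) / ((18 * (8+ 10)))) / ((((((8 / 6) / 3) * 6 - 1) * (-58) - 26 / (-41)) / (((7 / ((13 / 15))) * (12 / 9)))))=44485 / 230334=0.19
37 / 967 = 0.04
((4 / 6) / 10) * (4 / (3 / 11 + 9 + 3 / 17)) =0.03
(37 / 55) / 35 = 37 / 1925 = 0.02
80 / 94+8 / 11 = 816 / 517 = 1.58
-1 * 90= -90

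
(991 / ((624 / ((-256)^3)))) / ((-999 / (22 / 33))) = 2078277632 / 116883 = 17780.84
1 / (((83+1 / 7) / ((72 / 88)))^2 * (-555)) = -147 / 842481860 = -0.00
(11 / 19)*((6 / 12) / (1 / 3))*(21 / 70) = 99 / 380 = 0.26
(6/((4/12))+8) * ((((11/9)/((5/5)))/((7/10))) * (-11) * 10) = -314600/63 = -4993.65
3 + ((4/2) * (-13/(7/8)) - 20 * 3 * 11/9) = -2101/21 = -100.05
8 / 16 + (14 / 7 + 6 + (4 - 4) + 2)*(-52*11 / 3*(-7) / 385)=211 / 6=35.17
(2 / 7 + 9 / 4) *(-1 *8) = -142 / 7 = -20.29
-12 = -12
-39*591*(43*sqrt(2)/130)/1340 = -76239*sqrt(2)/13400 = -8.05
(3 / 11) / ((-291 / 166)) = -166 / 1067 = -0.16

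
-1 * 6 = -6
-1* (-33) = 33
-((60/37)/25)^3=-1728/6331625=-0.00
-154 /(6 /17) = -1309 /3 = -436.33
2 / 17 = 0.12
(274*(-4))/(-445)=1096/445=2.46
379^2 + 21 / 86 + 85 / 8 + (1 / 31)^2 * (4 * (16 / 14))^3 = 16288741538581 / 113390312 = 143651.97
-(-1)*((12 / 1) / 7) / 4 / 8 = 3 / 56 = 0.05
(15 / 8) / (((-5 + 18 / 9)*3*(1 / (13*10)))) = -325 / 12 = -27.08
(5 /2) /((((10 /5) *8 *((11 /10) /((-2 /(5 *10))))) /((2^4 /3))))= -1 /33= -0.03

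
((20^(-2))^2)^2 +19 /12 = 121600000003 /76800000000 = 1.58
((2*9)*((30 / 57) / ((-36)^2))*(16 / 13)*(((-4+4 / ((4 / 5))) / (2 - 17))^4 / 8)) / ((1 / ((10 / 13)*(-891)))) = -0.00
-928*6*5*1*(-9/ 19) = 250560/ 19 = 13187.37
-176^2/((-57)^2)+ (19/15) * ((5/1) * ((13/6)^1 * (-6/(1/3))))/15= -422381/16245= -26.00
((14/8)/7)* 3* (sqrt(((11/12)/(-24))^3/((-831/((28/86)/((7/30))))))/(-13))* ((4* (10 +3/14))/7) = -121* sqrt(1310210)/1344704256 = -0.00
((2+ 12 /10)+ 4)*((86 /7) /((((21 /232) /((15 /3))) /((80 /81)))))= 6384640 /1323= 4825.88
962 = 962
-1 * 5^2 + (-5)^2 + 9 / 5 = 9 / 5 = 1.80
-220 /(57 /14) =-3080 /57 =-54.04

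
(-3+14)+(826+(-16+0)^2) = 1093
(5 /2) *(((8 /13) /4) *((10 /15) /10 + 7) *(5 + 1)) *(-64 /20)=-3392 /65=-52.18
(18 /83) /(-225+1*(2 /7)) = -126 /130559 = -0.00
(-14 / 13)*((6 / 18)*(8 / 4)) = -28 / 39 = -0.72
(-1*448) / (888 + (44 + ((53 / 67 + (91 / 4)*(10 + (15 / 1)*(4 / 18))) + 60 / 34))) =-1530816 / 4229867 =-0.36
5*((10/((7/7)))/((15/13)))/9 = 130/27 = 4.81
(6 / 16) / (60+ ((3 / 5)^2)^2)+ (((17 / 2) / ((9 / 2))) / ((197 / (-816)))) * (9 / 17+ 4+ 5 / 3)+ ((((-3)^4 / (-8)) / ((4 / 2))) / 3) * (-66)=5588391527 / 88841484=62.90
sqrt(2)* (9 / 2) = 9* sqrt(2) / 2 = 6.36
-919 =-919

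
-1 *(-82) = 82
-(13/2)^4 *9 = -16065.56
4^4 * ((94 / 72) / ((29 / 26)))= 78208 / 261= 299.65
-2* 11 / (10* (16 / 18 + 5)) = -99 / 265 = -0.37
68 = 68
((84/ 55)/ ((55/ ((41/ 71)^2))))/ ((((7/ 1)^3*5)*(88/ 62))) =156333/ 41096122375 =0.00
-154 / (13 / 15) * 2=-4620 / 13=-355.38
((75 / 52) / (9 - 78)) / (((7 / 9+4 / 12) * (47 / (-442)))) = 0.18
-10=-10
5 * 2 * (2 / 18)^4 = 0.00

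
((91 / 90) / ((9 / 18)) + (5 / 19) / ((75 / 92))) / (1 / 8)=3208 / 171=18.76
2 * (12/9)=2.67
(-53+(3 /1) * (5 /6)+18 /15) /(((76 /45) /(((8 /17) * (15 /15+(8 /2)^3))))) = -892.89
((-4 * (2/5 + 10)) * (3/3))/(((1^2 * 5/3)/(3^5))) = -151632/25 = -6065.28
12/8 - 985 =-1967/2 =-983.50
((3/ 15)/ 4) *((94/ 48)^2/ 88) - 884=-896161631/ 1013760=-884.00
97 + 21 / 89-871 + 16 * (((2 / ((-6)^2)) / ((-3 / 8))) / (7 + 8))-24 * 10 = -1013.92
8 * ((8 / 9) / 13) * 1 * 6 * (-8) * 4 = -4096 / 39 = -105.03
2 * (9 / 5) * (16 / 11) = 288 / 55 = 5.24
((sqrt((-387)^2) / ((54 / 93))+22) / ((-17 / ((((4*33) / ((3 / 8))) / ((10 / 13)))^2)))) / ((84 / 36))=-636045696 / 175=-3634546.83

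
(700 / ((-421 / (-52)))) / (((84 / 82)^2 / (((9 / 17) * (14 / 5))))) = 874120 / 7157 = 122.13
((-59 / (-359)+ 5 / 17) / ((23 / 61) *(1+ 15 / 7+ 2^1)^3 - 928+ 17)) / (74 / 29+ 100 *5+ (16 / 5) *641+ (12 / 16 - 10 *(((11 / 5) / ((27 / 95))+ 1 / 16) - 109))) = -366710558256 / 2452510165340479421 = -0.00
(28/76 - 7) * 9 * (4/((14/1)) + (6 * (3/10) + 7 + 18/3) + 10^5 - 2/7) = -567083916/95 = -5969304.38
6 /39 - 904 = -11750 /13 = -903.85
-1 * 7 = -7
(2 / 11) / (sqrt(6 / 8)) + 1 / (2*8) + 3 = 4*sqrt(3) / 33 + 49 / 16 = 3.27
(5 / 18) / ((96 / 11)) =55 / 1728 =0.03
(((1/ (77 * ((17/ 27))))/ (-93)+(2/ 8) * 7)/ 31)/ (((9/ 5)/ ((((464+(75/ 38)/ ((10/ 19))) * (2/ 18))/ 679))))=2656979035/ 1106974992816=0.00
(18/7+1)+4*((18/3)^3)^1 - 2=6059/7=865.57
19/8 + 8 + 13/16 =179/16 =11.19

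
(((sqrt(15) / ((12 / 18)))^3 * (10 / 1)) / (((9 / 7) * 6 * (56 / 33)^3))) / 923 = 2695275 * sqrt(15) / 185249792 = 0.06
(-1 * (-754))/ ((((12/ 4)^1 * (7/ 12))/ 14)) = 6032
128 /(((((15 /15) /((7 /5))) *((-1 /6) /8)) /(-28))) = 1204224 /5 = 240844.80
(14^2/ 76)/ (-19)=-49/ 361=-0.14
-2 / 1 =-2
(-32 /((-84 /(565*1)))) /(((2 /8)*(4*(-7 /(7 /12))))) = -17.94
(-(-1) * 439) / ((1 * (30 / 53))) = 23267 / 30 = 775.57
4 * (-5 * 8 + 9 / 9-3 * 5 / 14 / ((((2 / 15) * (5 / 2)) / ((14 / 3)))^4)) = -164796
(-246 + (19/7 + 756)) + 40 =3869/7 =552.71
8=8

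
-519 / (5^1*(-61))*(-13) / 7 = -6747 / 2135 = -3.16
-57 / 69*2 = -1.65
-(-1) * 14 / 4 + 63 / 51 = 161 / 34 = 4.74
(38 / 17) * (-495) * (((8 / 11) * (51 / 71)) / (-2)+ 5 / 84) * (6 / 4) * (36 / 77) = 101812545 / 650573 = 156.50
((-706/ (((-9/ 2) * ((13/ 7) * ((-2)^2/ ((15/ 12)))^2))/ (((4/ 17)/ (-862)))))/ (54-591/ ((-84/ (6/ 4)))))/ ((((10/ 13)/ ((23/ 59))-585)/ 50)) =1989155/ 664900499394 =0.00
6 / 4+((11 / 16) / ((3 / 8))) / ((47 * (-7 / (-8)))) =3049 / 1974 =1.54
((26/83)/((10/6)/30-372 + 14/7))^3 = -102503232/168834548902312873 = -0.00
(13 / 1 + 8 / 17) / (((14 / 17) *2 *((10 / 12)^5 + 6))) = 445176 / 348467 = 1.28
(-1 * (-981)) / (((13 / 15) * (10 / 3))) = 8829 / 26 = 339.58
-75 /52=-1.44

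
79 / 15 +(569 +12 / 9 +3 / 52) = 149671 / 260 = 575.66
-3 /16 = -0.19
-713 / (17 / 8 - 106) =5704 / 831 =6.86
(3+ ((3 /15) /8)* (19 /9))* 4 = 12.21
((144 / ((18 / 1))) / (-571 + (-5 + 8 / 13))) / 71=-13 / 66385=-0.00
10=10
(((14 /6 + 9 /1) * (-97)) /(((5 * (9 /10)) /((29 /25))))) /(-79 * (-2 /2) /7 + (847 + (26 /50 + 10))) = -1338988 /4105107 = -0.33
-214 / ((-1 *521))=214 / 521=0.41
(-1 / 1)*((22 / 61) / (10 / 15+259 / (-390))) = -8580 / 61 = -140.66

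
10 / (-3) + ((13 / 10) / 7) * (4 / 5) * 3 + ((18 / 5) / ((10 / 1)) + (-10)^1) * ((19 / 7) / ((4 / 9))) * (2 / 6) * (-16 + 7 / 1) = 72967 / 420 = 173.73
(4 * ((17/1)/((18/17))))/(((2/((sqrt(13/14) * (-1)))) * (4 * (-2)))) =289 * sqrt(182)/1008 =3.87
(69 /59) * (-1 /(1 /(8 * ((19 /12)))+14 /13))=-1.01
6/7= 0.86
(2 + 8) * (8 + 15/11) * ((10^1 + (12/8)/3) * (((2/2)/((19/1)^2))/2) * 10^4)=54075000/3971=13617.48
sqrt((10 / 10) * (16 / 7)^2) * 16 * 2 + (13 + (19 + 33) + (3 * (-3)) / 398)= 384803 / 2786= 138.12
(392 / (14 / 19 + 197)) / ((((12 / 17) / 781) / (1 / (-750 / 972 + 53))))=78527988 / 1869881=42.00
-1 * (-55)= 55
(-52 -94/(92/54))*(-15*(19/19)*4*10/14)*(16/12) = 6124.22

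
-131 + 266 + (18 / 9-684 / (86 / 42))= -8473 / 43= -197.05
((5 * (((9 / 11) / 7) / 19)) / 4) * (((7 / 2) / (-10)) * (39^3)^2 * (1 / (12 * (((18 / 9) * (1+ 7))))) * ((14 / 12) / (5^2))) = -24631206327 / 10700800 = -2301.81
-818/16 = -409/8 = -51.12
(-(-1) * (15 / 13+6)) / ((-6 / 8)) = -124 / 13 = -9.54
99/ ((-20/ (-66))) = 3267/ 10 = 326.70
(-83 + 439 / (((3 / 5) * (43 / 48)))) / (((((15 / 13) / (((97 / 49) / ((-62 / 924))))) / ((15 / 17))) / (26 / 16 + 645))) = -970256572857 / 90644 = -10704035.27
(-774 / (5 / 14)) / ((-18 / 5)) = 602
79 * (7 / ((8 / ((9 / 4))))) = 4977 / 32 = 155.53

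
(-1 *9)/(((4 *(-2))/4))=4.50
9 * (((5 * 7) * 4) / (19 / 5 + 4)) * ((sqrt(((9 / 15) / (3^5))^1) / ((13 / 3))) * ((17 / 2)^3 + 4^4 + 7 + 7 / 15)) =737177 * sqrt(5) / 1014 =1625.62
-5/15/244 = -1/732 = -0.00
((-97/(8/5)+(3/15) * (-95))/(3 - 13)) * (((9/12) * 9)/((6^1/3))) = 17199/640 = 26.87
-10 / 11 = -0.91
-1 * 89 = -89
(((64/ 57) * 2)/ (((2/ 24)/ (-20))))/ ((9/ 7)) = -71680/ 171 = -419.18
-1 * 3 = -3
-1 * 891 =-891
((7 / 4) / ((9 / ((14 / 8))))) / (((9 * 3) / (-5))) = -245 / 3888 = -0.06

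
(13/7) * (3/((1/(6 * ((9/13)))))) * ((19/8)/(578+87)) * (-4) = -81/245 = -0.33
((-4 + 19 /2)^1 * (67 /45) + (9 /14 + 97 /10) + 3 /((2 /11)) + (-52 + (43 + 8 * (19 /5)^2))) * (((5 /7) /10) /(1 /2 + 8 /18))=10.71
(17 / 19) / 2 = 17 / 38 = 0.45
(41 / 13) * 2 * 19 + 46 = 2156 / 13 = 165.85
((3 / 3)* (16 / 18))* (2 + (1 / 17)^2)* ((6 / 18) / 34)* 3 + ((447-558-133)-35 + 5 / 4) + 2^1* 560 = 49658779 / 58956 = 842.30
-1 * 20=-20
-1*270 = -270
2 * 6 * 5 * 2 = 120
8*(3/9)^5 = 8/243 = 0.03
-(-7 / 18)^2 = -0.15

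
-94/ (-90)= 47/ 45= 1.04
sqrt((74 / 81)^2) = 0.91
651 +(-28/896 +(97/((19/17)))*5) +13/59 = 38926015/35872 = 1085.14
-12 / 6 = -2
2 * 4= 8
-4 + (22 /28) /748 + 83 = 75209 /952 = 79.00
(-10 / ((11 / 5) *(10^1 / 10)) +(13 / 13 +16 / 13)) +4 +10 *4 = 41.69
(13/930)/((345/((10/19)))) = 13/609615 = 0.00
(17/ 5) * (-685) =-2329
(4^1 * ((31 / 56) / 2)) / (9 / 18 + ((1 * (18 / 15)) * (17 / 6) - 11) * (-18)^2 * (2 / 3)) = -155 / 229754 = -0.00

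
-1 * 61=-61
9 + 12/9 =10.33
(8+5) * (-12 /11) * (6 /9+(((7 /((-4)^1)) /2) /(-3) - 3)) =637 /22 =28.95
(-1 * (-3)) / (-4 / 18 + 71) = 27 / 637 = 0.04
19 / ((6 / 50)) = 158.33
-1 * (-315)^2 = -99225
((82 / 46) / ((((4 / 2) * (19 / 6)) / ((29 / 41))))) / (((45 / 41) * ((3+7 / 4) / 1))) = 4756 / 124545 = 0.04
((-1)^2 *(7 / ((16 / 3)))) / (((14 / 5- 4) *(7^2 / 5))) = -25 / 224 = -0.11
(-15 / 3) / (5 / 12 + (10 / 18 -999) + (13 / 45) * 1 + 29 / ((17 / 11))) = 15300 / 2995661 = 0.01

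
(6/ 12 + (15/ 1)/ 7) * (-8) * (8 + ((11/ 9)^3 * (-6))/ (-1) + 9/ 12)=-708661/ 1701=-416.61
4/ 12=0.33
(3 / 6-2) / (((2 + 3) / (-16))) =24 / 5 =4.80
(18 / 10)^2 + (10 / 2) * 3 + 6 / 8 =1899 / 100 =18.99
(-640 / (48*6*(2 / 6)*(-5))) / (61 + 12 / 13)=52 / 2415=0.02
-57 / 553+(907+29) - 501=240498 / 553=434.90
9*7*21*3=3969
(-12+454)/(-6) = -221/3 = -73.67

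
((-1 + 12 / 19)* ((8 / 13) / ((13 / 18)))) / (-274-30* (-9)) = 252 / 3211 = 0.08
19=19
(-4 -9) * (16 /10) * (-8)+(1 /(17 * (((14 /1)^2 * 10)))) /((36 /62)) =19960019 /119952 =166.40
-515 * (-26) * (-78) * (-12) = 12533040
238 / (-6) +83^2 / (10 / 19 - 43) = -162902 / 807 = -201.86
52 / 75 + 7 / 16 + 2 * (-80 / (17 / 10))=-1896931 / 20400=-92.99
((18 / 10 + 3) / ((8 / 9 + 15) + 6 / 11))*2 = 4752 / 8135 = 0.58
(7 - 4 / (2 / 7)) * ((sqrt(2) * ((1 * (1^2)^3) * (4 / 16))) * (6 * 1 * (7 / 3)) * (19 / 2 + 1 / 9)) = -8477 * sqrt(2) / 36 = -333.01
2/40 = 1/20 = 0.05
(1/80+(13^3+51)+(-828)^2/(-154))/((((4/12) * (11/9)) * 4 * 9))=-40726809/271040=-150.26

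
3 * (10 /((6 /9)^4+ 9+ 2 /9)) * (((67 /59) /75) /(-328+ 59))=-10854 /60547865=-0.00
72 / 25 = 2.88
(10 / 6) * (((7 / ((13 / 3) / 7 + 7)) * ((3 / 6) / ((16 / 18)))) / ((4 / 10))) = 2205 / 1024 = 2.15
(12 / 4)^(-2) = 1 / 9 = 0.11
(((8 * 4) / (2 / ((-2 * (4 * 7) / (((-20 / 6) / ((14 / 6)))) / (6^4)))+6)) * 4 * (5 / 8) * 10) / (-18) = -0.62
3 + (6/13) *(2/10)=201/65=3.09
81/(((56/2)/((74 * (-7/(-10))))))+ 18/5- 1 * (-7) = 3209/20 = 160.45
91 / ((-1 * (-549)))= 91 / 549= 0.17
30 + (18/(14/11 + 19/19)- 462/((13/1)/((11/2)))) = -51201/325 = -157.54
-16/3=-5.33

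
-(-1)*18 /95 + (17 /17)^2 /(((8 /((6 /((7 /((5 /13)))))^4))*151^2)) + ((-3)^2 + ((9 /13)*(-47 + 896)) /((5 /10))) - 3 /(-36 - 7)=7567557476774551404 /6387214846333685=1184.80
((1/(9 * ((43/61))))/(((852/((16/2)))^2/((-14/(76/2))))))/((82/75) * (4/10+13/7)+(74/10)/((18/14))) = -1494500/2400387725007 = -0.00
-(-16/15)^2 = -256/225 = -1.14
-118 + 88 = -30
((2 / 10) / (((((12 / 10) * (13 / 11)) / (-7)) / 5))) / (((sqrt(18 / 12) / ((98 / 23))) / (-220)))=4150300 * sqrt(6) / 2691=3777.82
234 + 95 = 329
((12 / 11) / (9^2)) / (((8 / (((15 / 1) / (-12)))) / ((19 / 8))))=-95 / 19008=-0.00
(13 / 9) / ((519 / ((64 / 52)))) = 16 / 4671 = 0.00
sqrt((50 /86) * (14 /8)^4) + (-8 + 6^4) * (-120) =-154560 + 245 * sqrt(43) /688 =-154557.66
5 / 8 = 0.62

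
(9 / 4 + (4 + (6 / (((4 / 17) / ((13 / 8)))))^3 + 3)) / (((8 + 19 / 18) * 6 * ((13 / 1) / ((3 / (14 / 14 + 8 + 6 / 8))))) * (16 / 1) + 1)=874416405 / 451342336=1.94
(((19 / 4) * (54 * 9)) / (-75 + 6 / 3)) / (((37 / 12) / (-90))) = 2493180 / 2701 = 923.06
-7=-7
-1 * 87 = -87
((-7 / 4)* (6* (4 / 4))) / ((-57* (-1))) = -7 / 38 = -0.18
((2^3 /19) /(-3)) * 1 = -8 /57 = -0.14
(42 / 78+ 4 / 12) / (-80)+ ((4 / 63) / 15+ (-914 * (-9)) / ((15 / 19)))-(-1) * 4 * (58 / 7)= 1027294913 / 98280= 10452.74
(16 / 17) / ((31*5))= 16 / 2635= 0.01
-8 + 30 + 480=502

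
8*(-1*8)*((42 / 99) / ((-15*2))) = 448 / 495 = 0.91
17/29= 0.59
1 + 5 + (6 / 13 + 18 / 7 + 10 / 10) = 913 / 91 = 10.03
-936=-936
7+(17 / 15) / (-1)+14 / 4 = 281 / 30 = 9.37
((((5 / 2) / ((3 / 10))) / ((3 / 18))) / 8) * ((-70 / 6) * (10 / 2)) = -4375 / 12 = -364.58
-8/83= -0.10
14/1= 14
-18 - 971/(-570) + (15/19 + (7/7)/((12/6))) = -4277/285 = -15.01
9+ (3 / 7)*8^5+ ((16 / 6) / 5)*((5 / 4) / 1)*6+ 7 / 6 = 14057.60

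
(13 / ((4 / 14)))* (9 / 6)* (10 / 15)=91 / 2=45.50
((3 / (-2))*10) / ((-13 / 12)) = 180 / 13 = 13.85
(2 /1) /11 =2 /11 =0.18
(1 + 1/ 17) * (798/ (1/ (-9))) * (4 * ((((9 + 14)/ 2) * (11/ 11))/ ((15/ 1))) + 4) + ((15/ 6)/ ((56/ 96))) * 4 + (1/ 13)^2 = -5401926221/ 100555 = -53721.11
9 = 9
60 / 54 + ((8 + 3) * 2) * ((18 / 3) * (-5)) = -5930 / 9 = -658.89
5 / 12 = 0.42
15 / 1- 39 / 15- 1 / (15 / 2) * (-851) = 1888 / 15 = 125.87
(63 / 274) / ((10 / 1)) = 63 / 2740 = 0.02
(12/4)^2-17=-8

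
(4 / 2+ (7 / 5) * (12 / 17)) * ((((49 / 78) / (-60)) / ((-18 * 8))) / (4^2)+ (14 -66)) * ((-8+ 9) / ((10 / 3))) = -71209076657 / 1527552000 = -46.62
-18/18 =-1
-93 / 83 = -1.12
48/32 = 3/2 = 1.50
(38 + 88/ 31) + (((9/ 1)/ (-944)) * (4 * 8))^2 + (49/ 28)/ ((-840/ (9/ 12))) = 2826765689/ 69063040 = 40.93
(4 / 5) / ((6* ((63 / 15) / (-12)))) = -8 / 21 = -0.38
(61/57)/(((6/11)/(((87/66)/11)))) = 1769/7524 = 0.24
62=62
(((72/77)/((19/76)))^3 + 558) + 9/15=1394536029/2282665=610.92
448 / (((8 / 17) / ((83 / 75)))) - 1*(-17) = 80291 / 75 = 1070.55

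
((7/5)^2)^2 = 3.84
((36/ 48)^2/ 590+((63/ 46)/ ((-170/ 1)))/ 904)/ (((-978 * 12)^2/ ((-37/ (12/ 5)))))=-0.00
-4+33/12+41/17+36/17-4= -49/68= -0.72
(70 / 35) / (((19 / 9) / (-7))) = -126 / 19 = -6.63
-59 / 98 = -0.60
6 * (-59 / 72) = -59 / 12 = -4.92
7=7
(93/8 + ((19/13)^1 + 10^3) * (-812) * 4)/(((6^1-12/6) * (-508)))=1600.76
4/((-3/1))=-4/3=-1.33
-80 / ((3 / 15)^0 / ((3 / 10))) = -24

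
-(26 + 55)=-81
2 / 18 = 1 / 9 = 0.11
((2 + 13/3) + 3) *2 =56/3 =18.67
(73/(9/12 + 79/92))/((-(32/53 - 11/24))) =-2135688/6845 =-312.01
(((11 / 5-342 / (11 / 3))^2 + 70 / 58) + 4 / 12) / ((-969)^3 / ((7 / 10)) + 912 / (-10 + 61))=-259805845243 / 40706604547321350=-0.00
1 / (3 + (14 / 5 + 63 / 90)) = 2 / 13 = 0.15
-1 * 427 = -427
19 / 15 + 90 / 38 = 1036 / 285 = 3.64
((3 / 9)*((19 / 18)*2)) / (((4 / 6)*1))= 19 / 18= 1.06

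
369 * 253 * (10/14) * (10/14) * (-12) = -28007100/49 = -571573.47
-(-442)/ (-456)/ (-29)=221/ 6612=0.03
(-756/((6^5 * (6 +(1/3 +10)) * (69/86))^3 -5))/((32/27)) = -405724221/673039423477392472328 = -0.00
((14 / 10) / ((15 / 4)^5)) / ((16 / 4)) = 1792 / 3796875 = 0.00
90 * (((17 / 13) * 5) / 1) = 588.46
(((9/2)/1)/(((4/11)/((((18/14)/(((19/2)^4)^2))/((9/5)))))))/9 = 1760/118884941287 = 0.00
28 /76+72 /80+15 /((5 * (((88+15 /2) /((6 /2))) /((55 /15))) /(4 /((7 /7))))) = 96191 /36290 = 2.65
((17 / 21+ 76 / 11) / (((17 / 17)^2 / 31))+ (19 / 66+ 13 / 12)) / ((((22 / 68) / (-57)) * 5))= -71821957 / 8470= -8479.57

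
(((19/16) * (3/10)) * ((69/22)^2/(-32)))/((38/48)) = -42849/309760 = -0.14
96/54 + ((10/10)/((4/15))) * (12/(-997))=15547/8973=1.73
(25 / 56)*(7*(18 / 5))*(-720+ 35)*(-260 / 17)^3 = 135445050000 / 4913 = 27568705.48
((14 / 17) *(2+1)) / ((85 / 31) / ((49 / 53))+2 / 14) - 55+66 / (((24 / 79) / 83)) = 962086285 / 53516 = 17977.54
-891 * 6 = -5346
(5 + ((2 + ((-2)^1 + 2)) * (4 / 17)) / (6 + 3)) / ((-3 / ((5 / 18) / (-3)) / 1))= 3865 / 24786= 0.16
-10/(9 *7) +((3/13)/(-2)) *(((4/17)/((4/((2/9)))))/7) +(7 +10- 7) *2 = 276247/13923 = 19.84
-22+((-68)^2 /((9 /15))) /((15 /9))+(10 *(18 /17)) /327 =8527566 /1853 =4602.03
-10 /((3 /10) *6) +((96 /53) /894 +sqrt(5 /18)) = -394706 /71073 +sqrt(10) /6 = -5.03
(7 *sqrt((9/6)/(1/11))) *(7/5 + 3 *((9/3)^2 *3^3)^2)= 5037061.42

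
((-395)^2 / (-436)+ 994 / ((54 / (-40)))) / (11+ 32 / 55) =-708419525 / 7498764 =-94.47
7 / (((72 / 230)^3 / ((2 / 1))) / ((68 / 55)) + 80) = 36196825 / 413742152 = 0.09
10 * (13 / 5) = 26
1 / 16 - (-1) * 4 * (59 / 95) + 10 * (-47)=-467.45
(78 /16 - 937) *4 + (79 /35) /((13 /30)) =-677639 /182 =-3723.29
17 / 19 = 0.89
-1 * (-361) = 361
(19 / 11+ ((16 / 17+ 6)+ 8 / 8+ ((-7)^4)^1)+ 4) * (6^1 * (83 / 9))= 74956138 / 561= 133611.65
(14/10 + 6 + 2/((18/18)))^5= 229345007/3125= 73390.40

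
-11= -11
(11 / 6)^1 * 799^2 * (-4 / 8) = -7022411 / 12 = -585200.92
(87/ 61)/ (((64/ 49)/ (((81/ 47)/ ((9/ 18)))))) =345303/ 91744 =3.76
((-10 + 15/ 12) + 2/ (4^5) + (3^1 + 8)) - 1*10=-3967/ 512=-7.75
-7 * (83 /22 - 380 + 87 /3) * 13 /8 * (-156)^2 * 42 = 44407508418 /11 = 4037046219.82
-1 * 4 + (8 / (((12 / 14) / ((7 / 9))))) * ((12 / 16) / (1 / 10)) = 454 / 9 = 50.44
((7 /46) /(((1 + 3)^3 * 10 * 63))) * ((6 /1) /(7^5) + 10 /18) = 84089 /40078644480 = 0.00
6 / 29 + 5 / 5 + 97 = 2848 / 29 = 98.21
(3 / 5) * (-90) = -54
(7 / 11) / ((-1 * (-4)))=7 / 44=0.16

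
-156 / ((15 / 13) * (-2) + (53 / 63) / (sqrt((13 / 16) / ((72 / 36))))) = 6771492 * sqrt(26) / 600889 + 60368490 / 600889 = 157.93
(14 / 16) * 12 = 21 / 2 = 10.50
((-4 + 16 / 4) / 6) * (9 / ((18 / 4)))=0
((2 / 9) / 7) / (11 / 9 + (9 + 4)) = 1 / 448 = 0.00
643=643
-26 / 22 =-13 / 11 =-1.18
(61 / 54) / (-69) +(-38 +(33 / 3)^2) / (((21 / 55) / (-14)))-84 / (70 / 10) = -11384233 / 3726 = -3055.35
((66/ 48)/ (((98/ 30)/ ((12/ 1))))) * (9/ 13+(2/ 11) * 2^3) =10.84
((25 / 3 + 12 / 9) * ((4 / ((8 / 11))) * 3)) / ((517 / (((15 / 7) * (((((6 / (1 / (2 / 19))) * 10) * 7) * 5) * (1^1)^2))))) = 146.14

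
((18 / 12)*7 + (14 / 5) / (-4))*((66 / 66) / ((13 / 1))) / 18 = 49 / 1170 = 0.04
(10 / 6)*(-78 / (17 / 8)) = -61.18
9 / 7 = 1.29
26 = 26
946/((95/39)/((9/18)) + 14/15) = 92235/566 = 162.96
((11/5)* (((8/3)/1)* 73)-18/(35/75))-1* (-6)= 41548/105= 395.70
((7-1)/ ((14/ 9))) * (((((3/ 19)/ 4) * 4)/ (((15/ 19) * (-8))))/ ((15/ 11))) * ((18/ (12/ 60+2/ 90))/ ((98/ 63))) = -72171/ 19600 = -3.68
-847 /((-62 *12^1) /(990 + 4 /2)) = 3388 /3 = 1129.33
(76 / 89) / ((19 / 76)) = 304 / 89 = 3.42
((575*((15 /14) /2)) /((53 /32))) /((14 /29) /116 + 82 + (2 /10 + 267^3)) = 580290000 /59388938803957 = 0.00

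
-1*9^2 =-81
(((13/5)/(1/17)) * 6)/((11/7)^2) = 64974/605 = 107.40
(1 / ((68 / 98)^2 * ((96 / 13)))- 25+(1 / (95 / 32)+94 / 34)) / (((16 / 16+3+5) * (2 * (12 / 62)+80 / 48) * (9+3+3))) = -7065024403 / 90614678400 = -0.08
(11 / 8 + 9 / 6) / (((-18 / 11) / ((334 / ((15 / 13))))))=-549263 / 1080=-508.58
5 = 5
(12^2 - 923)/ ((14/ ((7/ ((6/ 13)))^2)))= -12799.40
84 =84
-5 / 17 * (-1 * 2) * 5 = 50 / 17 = 2.94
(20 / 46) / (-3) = -10 / 69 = -0.14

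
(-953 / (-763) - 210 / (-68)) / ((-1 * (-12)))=112517 / 311304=0.36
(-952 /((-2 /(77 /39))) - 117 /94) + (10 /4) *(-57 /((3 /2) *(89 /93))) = 273835415 /326274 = 839.28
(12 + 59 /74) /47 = 947 /3478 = 0.27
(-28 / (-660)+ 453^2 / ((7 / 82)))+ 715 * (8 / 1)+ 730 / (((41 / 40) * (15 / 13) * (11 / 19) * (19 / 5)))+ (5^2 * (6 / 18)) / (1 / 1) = 38040047268 / 15785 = 2409885.79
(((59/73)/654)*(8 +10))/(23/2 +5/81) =28674/14903461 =0.00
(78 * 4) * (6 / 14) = 936 / 7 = 133.71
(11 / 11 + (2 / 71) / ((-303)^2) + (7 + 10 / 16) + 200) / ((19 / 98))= 533084460643 / 495401364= 1076.07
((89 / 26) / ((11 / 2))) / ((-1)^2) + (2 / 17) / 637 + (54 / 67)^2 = 680250755 / 534725191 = 1.27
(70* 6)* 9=3780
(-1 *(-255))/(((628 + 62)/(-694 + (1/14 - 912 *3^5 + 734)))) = -52735071/644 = -81886.76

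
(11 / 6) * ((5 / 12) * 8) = 55 / 9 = 6.11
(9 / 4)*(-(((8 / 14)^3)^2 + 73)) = -77332257 / 470596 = -164.33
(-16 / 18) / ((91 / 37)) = -296 / 819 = -0.36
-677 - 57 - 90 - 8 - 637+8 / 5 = -7337 / 5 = -1467.40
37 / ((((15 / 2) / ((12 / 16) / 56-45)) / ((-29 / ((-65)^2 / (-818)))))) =-1474120663 / 1183000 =-1246.09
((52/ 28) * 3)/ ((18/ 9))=39/ 14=2.79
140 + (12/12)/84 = 11761/84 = 140.01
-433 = -433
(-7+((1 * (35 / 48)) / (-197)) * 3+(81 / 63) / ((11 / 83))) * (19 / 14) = 12405499 / 3397856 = 3.65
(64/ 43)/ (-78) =-32/ 1677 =-0.02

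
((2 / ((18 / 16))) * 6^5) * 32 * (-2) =-884736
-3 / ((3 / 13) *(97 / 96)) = -1248 / 97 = -12.87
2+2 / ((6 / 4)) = 10 / 3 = 3.33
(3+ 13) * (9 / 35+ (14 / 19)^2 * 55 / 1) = 481.90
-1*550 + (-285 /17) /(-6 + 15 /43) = -753265 /1377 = -547.03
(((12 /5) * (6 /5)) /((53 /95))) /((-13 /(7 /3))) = -3192 /3445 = -0.93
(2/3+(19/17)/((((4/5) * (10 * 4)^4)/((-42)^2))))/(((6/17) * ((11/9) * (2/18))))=156898233/11264000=13.93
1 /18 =0.06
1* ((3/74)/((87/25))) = 25/2146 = 0.01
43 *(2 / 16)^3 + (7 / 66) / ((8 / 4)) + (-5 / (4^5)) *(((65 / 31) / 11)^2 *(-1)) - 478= -170699873791 / 357215232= -477.86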